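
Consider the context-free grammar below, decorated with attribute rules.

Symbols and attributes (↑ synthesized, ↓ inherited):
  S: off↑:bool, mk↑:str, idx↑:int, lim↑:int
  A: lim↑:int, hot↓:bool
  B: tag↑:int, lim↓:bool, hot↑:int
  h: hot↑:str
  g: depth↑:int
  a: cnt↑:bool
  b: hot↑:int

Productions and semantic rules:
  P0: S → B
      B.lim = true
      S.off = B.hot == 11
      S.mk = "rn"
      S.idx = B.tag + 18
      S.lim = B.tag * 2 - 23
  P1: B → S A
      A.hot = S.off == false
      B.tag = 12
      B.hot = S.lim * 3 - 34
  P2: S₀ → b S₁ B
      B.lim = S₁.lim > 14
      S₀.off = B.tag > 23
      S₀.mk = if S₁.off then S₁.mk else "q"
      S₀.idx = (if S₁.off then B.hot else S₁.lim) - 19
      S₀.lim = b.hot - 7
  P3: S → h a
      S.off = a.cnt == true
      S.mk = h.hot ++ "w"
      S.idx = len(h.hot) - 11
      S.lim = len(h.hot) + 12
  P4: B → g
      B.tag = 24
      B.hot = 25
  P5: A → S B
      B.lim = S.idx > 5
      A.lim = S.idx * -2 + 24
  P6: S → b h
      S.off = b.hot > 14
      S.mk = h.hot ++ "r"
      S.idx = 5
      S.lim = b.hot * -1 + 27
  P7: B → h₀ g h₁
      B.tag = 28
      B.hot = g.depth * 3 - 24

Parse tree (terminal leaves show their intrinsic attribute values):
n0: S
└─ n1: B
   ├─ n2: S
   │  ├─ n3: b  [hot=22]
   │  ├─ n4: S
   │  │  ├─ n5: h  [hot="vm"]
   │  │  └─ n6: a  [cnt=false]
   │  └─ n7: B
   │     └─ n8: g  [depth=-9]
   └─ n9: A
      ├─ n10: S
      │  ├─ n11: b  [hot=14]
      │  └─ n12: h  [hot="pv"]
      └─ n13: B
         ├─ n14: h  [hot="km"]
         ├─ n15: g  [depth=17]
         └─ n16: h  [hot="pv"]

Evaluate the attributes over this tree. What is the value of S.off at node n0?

1. n1.lim = true  [true]
2. n3.hot = 22  [terminal]
3. n5.hot = "vm"  [terminal]
4. n6.cnt = false  [terminal]
5. n4.off = false  [a.cnt == true]
6. n4.mk = "vmw"  [h.hot ++ "w"]
7. n4.idx = -9  [len(h.hot) - 11]
8. n4.lim = 14  [len(h.hot) + 12]
9. n7.lim = false  [S₁.lim > 14]
10. n8.depth = -9  [terminal]
11. n7.tag = 24  [24]
12. n7.hot = 25  [25]
13. n2.off = true  [B.tag > 23]
14. n2.mk = "q"  [if S₁.off then S₁.mk else "q"]
15. n2.idx = -5  [(if S₁.off then B.hot else S₁.lim) - 19]
16. n2.lim = 15  [b.hot - 7]
17. n9.hot = false  [S.off == false]
18. n11.hot = 14  [terminal]
19. n12.hot = "pv"  [terminal]
20. n10.off = false  [b.hot > 14]
21. n10.mk = "pvr"  [h.hot ++ "r"]
22. n10.idx = 5  [5]
23. n10.lim = 13  [b.hot * -1 + 27]
24. n13.lim = false  [S.idx > 5]
25. n14.hot = "km"  [terminal]
26. n15.depth = 17  [terminal]
27. n16.hot = "pv"  [terminal]
28. n13.tag = 28  [28]
29. n13.hot = 27  [g.depth * 3 - 24]
30. n9.lim = 14  [S.idx * -2 + 24]
31. n1.tag = 12  [12]
32. n1.hot = 11  [S.lim * 3 - 34]
33. n0.off = true  [B.hot == 11]
34. n0.mk = "rn"  ["rn"]
35. n0.idx = 30  [B.tag + 18]
36. n0.lim = 1  [B.tag * 2 - 23]

true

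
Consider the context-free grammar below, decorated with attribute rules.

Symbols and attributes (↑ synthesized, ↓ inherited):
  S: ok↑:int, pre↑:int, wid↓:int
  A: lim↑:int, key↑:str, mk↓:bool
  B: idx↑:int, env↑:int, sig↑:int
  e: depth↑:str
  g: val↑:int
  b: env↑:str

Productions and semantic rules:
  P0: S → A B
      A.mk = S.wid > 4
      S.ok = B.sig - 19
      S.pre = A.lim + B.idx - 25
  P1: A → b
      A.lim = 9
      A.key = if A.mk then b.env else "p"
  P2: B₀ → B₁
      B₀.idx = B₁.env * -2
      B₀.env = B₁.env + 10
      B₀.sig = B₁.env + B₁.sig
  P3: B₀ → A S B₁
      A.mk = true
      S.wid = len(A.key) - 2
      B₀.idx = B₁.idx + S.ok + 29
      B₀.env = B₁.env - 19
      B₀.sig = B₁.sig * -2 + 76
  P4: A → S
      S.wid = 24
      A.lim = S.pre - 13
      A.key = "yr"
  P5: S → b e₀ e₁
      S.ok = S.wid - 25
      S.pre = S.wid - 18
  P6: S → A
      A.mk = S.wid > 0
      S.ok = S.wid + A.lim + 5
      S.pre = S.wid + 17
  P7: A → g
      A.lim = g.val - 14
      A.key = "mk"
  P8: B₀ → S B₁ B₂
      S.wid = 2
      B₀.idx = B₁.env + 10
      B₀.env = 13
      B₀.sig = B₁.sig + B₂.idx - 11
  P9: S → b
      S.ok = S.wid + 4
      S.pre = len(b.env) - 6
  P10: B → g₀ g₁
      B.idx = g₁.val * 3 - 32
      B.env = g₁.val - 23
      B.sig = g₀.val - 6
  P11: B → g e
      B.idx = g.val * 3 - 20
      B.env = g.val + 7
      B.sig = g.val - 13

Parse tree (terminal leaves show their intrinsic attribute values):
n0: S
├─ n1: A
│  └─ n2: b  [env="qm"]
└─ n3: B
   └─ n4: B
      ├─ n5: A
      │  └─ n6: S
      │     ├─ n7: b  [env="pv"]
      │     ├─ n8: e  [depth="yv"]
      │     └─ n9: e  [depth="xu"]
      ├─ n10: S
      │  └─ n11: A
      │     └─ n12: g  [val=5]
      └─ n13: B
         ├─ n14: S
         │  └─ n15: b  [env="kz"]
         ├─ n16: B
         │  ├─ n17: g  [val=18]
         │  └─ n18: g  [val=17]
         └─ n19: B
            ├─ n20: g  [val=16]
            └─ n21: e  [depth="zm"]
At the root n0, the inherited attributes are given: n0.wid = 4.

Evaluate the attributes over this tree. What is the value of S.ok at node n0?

-7

1. n0.wid = 4  [given at root]
2. n1.mk = false  [S.wid > 4]
3. n2.env = "qm"  [terminal]
4. n1.lim = 9  [9]
5. n1.key = "p"  [if A.mk then b.env else "p"]
6. n5.mk = true  [true]
7. n6.wid = 24  [24]
8. n7.env = "pv"  [terminal]
9. n8.depth = "yv"  [terminal]
10. n9.depth = "xu"  [terminal]
11. n6.ok = -1  [S.wid - 25]
12. n6.pre = 6  [S.wid - 18]
13. n5.lim = -7  [S.pre - 13]
14. n5.key = "yr"  ["yr"]
15. n10.wid = 0  [len(A.key) - 2]
16. n11.mk = false  [S.wid > 0]
17. n12.val = 5  [terminal]
18. n11.lim = -9  [g.val - 14]
19. n11.key = "mk"  ["mk"]
20. n10.ok = -4  [S.wid + A.lim + 5]
21. n10.pre = 17  [S.wid + 17]
22. n14.wid = 2  [2]
23. n15.env = "kz"  [terminal]
24. n14.ok = 6  [S.wid + 4]
25. n14.pre = -4  [len(b.env) - 6]
26. n17.val = 18  [terminal]
27. n18.val = 17  [terminal]
28. n16.idx = 19  [g₁.val * 3 - 32]
29. n16.env = -6  [g₁.val - 23]
30. n16.sig = 12  [g₀.val - 6]
31. n20.val = 16  [terminal]
32. n21.depth = "zm"  [terminal]
33. n19.idx = 28  [g.val * 3 - 20]
34. n19.env = 23  [g.val + 7]
35. n19.sig = 3  [g.val - 13]
36. n13.idx = 4  [B₁.env + 10]
37. n13.env = 13  [13]
38. n13.sig = 29  [B₁.sig + B₂.idx - 11]
39. n4.idx = 29  [B₁.idx + S.ok + 29]
40. n4.env = -6  [B₁.env - 19]
41. n4.sig = 18  [B₁.sig * -2 + 76]
42. n3.idx = 12  [B₁.env * -2]
43. n3.env = 4  [B₁.env + 10]
44. n3.sig = 12  [B₁.env + B₁.sig]
45. n0.ok = -7  [B.sig - 19]
46. n0.pre = -4  [A.lim + B.idx - 25]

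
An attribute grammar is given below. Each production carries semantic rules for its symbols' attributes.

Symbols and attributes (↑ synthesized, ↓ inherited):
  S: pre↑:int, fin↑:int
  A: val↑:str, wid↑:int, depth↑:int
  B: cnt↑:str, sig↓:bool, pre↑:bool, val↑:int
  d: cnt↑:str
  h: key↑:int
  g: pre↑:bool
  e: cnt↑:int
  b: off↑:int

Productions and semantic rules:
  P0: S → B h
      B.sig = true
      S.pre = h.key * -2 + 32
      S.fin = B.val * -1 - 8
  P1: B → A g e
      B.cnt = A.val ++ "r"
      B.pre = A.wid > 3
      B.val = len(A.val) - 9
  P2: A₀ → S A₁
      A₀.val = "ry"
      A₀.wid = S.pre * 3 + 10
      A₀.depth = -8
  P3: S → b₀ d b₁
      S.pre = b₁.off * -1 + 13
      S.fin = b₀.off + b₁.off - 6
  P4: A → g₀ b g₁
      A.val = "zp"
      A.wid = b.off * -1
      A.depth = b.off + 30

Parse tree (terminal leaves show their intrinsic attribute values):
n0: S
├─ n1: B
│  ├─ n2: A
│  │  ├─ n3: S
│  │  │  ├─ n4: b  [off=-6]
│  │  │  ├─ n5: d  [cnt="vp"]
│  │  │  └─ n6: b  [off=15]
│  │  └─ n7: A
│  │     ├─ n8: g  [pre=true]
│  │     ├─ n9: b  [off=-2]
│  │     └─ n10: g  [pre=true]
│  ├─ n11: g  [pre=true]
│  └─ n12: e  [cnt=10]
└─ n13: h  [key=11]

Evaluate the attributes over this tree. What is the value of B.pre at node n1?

true

1. n1.sig = true  [true]
2. n4.off = -6  [terminal]
3. n5.cnt = "vp"  [terminal]
4. n6.off = 15  [terminal]
5. n3.pre = -2  [b₁.off * -1 + 13]
6. n3.fin = 3  [b₀.off + b₁.off - 6]
7. n8.pre = true  [terminal]
8. n9.off = -2  [terminal]
9. n10.pre = true  [terminal]
10. n7.val = "zp"  ["zp"]
11. n7.wid = 2  [b.off * -1]
12. n7.depth = 28  [b.off + 30]
13. n2.val = "ry"  ["ry"]
14. n2.wid = 4  [S.pre * 3 + 10]
15. n2.depth = -8  [-8]
16. n11.pre = true  [terminal]
17. n12.cnt = 10  [terminal]
18. n1.cnt = "ryr"  [A.val ++ "r"]
19. n1.pre = true  [A.wid > 3]
20. n1.val = -7  [len(A.val) - 9]
21. n13.key = 11  [terminal]
22. n0.pre = 10  [h.key * -2 + 32]
23. n0.fin = -1  [B.val * -1 - 8]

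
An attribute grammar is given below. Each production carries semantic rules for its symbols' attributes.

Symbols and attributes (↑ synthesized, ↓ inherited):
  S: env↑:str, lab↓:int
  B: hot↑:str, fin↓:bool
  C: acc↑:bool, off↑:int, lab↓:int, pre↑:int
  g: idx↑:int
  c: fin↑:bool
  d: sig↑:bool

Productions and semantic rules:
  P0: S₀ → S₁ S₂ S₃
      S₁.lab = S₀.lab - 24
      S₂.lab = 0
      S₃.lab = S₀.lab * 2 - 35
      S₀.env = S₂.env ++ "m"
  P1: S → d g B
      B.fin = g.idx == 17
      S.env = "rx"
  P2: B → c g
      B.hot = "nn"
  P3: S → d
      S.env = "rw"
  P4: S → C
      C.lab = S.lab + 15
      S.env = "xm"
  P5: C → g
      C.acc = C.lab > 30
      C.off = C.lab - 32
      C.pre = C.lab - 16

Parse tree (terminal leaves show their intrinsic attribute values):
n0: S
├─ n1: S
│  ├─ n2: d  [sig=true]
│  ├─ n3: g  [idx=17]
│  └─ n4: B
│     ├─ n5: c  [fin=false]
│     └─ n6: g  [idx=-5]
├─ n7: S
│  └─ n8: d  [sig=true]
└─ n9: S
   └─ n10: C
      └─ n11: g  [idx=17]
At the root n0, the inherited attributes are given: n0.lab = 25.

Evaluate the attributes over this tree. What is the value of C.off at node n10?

1. n0.lab = 25  [given at root]
2. n1.lab = 1  [S₀.lab - 24]
3. n2.sig = true  [terminal]
4. n3.idx = 17  [terminal]
5. n4.fin = true  [g.idx == 17]
6. n5.fin = false  [terminal]
7. n6.idx = -5  [terminal]
8. n4.hot = "nn"  ["nn"]
9. n1.env = "rx"  ["rx"]
10. n7.lab = 0  [0]
11. n8.sig = true  [terminal]
12. n7.env = "rw"  ["rw"]
13. n9.lab = 15  [S₀.lab * 2 - 35]
14. n10.lab = 30  [S.lab + 15]
15. n11.idx = 17  [terminal]
16. n10.acc = false  [C.lab > 30]
17. n10.off = -2  [C.lab - 32]
18. n10.pre = 14  [C.lab - 16]
19. n9.env = "xm"  ["xm"]
20. n0.env = "rwm"  [S₂.env ++ "m"]

-2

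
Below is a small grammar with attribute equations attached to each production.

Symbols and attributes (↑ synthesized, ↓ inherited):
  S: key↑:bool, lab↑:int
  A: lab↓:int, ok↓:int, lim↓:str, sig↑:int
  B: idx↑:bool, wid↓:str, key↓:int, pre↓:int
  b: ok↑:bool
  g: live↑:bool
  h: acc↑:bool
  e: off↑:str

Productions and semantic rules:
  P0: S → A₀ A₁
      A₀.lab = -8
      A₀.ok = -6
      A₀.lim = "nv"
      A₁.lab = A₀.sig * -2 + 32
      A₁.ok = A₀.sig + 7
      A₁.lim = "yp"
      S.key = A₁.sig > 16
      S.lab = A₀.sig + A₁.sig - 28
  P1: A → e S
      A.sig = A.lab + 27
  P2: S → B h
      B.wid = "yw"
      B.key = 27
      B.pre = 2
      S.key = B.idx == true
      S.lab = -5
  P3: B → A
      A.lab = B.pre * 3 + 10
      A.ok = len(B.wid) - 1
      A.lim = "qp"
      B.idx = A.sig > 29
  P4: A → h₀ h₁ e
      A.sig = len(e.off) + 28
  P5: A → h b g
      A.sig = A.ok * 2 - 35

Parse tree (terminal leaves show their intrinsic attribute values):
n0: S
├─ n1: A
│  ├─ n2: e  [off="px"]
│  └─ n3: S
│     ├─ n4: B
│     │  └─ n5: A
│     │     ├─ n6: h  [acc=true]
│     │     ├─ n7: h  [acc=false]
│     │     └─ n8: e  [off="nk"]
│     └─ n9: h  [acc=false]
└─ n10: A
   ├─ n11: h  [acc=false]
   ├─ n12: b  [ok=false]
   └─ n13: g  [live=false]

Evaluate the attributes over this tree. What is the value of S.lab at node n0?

8

1. n1.lab = -8  [-8]
2. n1.ok = -6  [-6]
3. n1.lim = "nv"  ["nv"]
4. n2.off = "px"  [terminal]
5. n4.wid = "yw"  ["yw"]
6. n4.key = 27  [27]
7. n4.pre = 2  [2]
8. n5.lab = 16  [B.pre * 3 + 10]
9. n5.ok = 1  [len(B.wid) - 1]
10. n5.lim = "qp"  ["qp"]
11. n6.acc = true  [terminal]
12. n7.acc = false  [terminal]
13. n8.off = "nk"  [terminal]
14. n5.sig = 30  [len(e.off) + 28]
15. n4.idx = true  [A.sig > 29]
16. n9.acc = false  [terminal]
17. n3.key = true  [B.idx == true]
18. n3.lab = -5  [-5]
19. n1.sig = 19  [A.lab + 27]
20. n10.lab = -6  [A₀.sig * -2 + 32]
21. n10.ok = 26  [A₀.sig + 7]
22. n10.lim = "yp"  ["yp"]
23. n11.acc = false  [terminal]
24. n12.ok = false  [terminal]
25. n13.live = false  [terminal]
26. n10.sig = 17  [A.ok * 2 - 35]
27. n0.key = true  [A₁.sig > 16]
28. n0.lab = 8  [A₀.sig + A₁.sig - 28]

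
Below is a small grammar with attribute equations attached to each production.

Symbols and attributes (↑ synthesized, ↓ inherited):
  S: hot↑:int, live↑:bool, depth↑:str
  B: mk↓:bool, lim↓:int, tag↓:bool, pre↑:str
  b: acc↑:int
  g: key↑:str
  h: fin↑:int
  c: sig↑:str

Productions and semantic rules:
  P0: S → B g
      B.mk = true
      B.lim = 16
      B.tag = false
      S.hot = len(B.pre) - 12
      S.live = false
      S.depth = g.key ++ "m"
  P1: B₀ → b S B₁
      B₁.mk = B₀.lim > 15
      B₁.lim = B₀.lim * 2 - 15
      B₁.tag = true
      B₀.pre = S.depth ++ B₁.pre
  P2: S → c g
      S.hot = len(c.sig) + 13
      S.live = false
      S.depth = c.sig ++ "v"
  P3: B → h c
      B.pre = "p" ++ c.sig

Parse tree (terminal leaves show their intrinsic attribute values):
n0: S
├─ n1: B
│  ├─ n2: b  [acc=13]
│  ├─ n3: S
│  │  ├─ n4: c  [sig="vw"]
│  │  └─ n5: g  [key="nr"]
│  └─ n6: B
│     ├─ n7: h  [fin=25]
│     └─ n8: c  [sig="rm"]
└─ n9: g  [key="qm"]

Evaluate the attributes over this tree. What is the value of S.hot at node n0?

1. n1.mk = true  [true]
2. n1.lim = 16  [16]
3. n1.tag = false  [false]
4. n2.acc = 13  [terminal]
5. n4.sig = "vw"  [terminal]
6. n5.key = "nr"  [terminal]
7. n3.hot = 15  [len(c.sig) + 13]
8. n3.live = false  [false]
9. n3.depth = "vwv"  [c.sig ++ "v"]
10. n6.mk = true  [B₀.lim > 15]
11. n6.lim = 17  [B₀.lim * 2 - 15]
12. n6.tag = true  [true]
13. n7.fin = 25  [terminal]
14. n8.sig = "rm"  [terminal]
15. n6.pre = "prm"  ["p" ++ c.sig]
16. n1.pre = "vwvprm"  [S.depth ++ B₁.pre]
17. n9.key = "qm"  [terminal]
18. n0.hot = -6  [len(B.pre) - 12]
19. n0.live = false  [false]
20. n0.depth = "qmm"  [g.key ++ "m"]

-6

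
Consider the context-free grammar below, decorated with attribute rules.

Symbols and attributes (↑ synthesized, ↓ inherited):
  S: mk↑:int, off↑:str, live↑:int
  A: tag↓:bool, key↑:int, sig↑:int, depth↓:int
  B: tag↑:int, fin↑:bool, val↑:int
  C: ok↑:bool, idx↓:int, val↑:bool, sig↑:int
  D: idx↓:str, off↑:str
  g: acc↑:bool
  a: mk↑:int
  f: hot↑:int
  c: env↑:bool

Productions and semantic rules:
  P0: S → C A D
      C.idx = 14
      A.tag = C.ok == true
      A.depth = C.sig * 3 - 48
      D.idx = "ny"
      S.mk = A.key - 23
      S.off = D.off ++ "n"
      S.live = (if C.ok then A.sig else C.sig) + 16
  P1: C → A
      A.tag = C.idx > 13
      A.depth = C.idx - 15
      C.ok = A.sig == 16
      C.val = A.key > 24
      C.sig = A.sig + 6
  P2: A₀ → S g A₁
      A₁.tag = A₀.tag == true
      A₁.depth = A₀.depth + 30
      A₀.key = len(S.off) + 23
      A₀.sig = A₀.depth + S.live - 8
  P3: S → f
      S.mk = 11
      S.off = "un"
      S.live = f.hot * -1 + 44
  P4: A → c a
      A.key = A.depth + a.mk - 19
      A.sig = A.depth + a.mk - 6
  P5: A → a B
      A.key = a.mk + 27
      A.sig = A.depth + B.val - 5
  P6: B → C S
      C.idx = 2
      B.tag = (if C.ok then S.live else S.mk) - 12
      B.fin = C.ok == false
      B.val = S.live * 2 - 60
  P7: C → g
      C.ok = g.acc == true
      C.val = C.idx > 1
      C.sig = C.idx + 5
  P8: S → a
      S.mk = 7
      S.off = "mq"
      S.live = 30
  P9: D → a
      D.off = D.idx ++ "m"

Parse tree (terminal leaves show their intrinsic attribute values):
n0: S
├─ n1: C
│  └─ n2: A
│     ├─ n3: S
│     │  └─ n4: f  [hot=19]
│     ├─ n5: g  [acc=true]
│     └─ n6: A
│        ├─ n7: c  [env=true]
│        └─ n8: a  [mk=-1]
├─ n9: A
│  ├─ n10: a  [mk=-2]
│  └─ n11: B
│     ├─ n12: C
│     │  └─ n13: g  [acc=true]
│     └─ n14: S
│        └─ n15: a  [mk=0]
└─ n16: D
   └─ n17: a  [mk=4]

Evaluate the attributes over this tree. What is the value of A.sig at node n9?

1. n1.idx = 14  [14]
2. n2.tag = true  [C.idx > 13]
3. n2.depth = -1  [C.idx - 15]
4. n4.hot = 19  [terminal]
5. n3.mk = 11  [11]
6. n3.off = "un"  ["un"]
7. n3.live = 25  [f.hot * -1 + 44]
8. n5.acc = true  [terminal]
9. n6.tag = true  [A₀.tag == true]
10. n6.depth = 29  [A₀.depth + 30]
11. n7.env = true  [terminal]
12. n8.mk = -1  [terminal]
13. n6.key = 9  [A.depth + a.mk - 19]
14. n6.sig = 22  [A.depth + a.mk - 6]
15. n2.key = 25  [len(S.off) + 23]
16. n2.sig = 16  [A₀.depth + S.live - 8]
17. n1.ok = true  [A.sig == 16]
18. n1.val = true  [A.key > 24]
19. n1.sig = 22  [A.sig + 6]
20. n9.tag = true  [C.ok == true]
21. n9.depth = 18  [C.sig * 3 - 48]
22. n10.mk = -2  [terminal]
23. n12.idx = 2  [2]
24. n13.acc = true  [terminal]
25. n12.ok = true  [g.acc == true]
26. n12.val = true  [C.idx > 1]
27. n12.sig = 7  [C.idx + 5]
28. n15.mk = 0  [terminal]
29. n14.mk = 7  [7]
30. n14.off = "mq"  ["mq"]
31. n14.live = 30  [30]
32. n11.tag = 18  [(if C.ok then S.live else S.mk) - 12]
33. n11.fin = false  [C.ok == false]
34. n11.val = 0  [S.live * 2 - 60]
35. n9.key = 25  [a.mk + 27]
36. n9.sig = 13  [A.depth + B.val - 5]
37. n16.idx = "ny"  ["ny"]
38. n17.mk = 4  [terminal]
39. n16.off = "nym"  [D.idx ++ "m"]
40. n0.mk = 2  [A.key - 23]
41. n0.off = "nymn"  [D.off ++ "n"]
42. n0.live = 29  [(if C.ok then A.sig else C.sig) + 16]

13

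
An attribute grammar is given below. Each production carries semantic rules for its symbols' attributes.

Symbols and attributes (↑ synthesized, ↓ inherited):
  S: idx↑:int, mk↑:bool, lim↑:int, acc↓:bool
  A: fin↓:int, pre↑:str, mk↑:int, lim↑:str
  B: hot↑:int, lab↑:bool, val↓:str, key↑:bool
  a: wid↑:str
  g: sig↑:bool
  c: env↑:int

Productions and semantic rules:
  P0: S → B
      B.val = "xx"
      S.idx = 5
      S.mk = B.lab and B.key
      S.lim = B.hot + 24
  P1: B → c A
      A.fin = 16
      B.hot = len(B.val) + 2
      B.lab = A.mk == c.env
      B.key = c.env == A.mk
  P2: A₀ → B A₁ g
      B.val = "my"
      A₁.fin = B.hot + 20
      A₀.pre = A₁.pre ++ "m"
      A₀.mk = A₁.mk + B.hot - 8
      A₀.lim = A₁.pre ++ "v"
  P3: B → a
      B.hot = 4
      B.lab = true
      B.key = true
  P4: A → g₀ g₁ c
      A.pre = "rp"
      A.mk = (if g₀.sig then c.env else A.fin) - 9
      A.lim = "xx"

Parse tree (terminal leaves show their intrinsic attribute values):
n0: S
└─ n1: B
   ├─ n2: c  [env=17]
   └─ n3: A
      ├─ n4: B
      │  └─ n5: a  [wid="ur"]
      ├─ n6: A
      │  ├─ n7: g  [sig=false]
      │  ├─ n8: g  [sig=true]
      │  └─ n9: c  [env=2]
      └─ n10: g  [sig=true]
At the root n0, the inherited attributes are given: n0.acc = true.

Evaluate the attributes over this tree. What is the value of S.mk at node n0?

false

1. n0.acc = true  [given at root]
2. n1.val = "xx"  ["xx"]
3. n2.env = 17  [terminal]
4. n3.fin = 16  [16]
5. n4.val = "my"  ["my"]
6. n5.wid = "ur"  [terminal]
7. n4.hot = 4  [4]
8. n4.lab = true  [true]
9. n4.key = true  [true]
10. n6.fin = 24  [B.hot + 20]
11. n7.sig = false  [terminal]
12. n8.sig = true  [terminal]
13. n9.env = 2  [terminal]
14. n6.pre = "rp"  ["rp"]
15. n6.mk = 15  [(if g₀.sig then c.env else A.fin) - 9]
16. n6.lim = "xx"  ["xx"]
17. n10.sig = true  [terminal]
18. n3.pre = "rpm"  [A₁.pre ++ "m"]
19. n3.mk = 11  [A₁.mk + B.hot - 8]
20. n3.lim = "rpv"  [A₁.pre ++ "v"]
21. n1.hot = 4  [len(B.val) + 2]
22. n1.lab = false  [A.mk == c.env]
23. n1.key = false  [c.env == A.mk]
24. n0.idx = 5  [5]
25. n0.mk = false  [B.lab and B.key]
26. n0.lim = 28  [B.hot + 24]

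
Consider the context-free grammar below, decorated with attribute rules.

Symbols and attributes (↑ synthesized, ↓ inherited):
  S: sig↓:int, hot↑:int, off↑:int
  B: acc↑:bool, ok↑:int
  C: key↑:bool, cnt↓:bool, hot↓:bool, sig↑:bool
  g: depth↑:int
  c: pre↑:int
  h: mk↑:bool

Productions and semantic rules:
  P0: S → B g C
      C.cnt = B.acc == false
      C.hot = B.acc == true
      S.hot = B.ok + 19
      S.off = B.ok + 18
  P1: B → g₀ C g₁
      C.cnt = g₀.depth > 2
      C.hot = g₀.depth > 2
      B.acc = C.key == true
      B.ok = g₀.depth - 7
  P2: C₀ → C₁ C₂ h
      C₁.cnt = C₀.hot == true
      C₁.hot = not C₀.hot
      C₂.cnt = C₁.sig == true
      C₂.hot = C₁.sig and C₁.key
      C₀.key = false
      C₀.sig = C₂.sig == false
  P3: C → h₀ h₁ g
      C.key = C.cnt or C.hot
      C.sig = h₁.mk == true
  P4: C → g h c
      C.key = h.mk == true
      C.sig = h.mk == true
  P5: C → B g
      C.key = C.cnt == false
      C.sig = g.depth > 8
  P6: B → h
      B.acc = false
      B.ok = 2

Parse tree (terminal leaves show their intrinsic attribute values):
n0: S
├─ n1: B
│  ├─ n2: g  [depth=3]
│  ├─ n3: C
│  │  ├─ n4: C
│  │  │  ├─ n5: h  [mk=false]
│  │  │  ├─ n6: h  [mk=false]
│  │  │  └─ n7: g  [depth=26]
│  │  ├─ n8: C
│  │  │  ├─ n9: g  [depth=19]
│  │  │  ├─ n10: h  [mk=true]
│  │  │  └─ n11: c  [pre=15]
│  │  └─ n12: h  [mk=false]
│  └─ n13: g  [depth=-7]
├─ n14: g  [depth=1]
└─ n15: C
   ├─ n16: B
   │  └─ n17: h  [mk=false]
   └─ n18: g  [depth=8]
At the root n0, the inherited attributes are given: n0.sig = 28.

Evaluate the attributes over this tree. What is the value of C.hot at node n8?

1. n0.sig = 28  [given at root]
2. n2.depth = 3  [terminal]
3. n3.cnt = true  [g₀.depth > 2]
4. n3.hot = true  [g₀.depth > 2]
5. n4.cnt = true  [C₀.hot == true]
6. n4.hot = false  [not C₀.hot]
7. n5.mk = false  [terminal]
8. n6.mk = false  [terminal]
9. n7.depth = 26  [terminal]
10. n4.key = true  [C.cnt or C.hot]
11. n4.sig = false  [h₁.mk == true]
12. n8.cnt = false  [C₁.sig == true]
13. n8.hot = false  [C₁.sig and C₁.key]
14. n9.depth = 19  [terminal]
15. n10.mk = true  [terminal]
16. n11.pre = 15  [terminal]
17. n8.key = true  [h.mk == true]
18. n8.sig = true  [h.mk == true]
19. n12.mk = false  [terminal]
20. n3.key = false  [false]
21. n3.sig = false  [C₂.sig == false]
22. n13.depth = -7  [terminal]
23. n1.acc = false  [C.key == true]
24. n1.ok = -4  [g₀.depth - 7]
25. n14.depth = 1  [terminal]
26. n15.cnt = true  [B.acc == false]
27. n15.hot = false  [B.acc == true]
28. n17.mk = false  [terminal]
29. n16.acc = false  [false]
30. n16.ok = 2  [2]
31. n18.depth = 8  [terminal]
32. n15.key = false  [C.cnt == false]
33. n15.sig = false  [g.depth > 8]
34. n0.hot = 15  [B.ok + 19]
35. n0.off = 14  [B.ok + 18]

false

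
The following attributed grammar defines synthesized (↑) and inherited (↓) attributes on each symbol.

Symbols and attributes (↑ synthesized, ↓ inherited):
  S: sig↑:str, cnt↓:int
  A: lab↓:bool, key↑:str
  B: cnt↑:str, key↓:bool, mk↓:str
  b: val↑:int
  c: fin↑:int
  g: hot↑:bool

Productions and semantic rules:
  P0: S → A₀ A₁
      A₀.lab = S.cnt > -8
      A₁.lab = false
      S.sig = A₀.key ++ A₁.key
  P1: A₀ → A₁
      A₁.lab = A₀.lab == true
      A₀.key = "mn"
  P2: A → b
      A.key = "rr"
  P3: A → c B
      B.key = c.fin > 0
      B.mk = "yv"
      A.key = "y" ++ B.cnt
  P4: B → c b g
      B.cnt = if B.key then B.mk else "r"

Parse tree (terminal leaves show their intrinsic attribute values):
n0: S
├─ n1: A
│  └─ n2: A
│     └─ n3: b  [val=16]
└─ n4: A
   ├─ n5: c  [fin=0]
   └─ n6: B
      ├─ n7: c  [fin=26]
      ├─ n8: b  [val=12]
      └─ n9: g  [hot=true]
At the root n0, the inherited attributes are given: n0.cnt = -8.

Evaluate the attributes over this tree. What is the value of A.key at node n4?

1. n0.cnt = -8  [given at root]
2. n1.lab = false  [S.cnt > -8]
3. n2.lab = false  [A₀.lab == true]
4. n3.val = 16  [terminal]
5. n2.key = "rr"  ["rr"]
6. n1.key = "mn"  ["mn"]
7. n4.lab = false  [false]
8. n5.fin = 0  [terminal]
9. n6.key = false  [c.fin > 0]
10. n6.mk = "yv"  ["yv"]
11. n7.fin = 26  [terminal]
12. n8.val = 12  [terminal]
13. n9.hot = true  [terminal]
14. n6.cnt = "r"  [if B.key then B.mk else "r"]
15. n4.key = "yr"  ["y" ++ B.cnt]
16. n0.sig = "mnyr"  [A₀.key ++ A₁.key]

"yr"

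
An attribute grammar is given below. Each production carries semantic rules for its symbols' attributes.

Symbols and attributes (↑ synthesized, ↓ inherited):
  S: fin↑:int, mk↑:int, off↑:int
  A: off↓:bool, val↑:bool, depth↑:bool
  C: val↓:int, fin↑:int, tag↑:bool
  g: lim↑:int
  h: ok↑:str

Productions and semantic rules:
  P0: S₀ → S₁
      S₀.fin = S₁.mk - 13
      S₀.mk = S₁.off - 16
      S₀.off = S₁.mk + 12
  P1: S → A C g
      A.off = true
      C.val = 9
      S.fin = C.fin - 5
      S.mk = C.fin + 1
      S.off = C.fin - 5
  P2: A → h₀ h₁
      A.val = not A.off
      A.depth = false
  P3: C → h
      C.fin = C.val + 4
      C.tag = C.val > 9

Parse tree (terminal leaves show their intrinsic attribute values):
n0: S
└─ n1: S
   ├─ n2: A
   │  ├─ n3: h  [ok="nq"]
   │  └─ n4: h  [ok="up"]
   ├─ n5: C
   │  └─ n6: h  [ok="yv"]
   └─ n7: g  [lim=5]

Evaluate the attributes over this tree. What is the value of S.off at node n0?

1. n2.off = true  [true]
2. n3.ok = "nq"  [terminal]
3. n4.ok = "up"  [terminal]
4. n2.val = false  [not A.off]
5. n2.depth = false  [false]
6. n5.val = 9  [9]
7. n6.ok = "yv"  [terminal]
8. n5.fin = 13  [C.val + 4]
9. n5.tag = false  [C.val > 9]
10. n7.lim = 5  [terminal]
11. n1.fin = 8  [C.fin - 5]
12. n1.mk = 14  [C.fin + 1]
13. n1.off = 8  [C.fin - 5]
14. n0.fin = 1  [S₁.mk - 13]
15. n0.mk = -8  [S₁.off - 16]
16. n0.off = 26  [S₁.mk + 12]

26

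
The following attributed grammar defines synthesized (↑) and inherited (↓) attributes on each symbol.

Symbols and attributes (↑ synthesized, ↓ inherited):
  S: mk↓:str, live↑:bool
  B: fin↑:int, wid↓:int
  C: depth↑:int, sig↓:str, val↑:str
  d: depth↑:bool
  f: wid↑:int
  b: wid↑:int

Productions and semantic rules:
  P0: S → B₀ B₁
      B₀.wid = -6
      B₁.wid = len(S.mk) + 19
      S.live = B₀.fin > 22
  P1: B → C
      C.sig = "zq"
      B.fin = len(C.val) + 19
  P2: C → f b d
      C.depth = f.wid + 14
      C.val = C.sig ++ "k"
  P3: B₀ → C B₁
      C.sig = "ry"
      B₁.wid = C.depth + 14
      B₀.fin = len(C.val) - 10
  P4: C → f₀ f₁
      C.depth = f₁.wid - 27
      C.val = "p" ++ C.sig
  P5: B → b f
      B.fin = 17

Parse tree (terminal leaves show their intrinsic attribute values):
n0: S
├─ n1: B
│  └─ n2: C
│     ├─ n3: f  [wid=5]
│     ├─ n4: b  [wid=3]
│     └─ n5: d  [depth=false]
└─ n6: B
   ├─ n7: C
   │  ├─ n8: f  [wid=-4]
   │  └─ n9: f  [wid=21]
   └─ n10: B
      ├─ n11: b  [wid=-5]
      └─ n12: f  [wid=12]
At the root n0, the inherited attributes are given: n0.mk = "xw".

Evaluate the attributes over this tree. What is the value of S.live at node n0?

false

1. n0.mk = "xw"  [given at root]
2. n1.wid = -6  [-6]
3. n2.sig = "zq"  ["zq"]
4. n3.wid = 5  [terminal]
5. n4.wid = 3  [terminal]
6. n5.depth = false  [terminal]
7. n2.depth = 19  [f.wid + 14]
8. n2.val = "zqk"  [C.sig ++ "k"]
9. n1.fin = 22  [len(C.val) + 19]
10. n6.wid = 21  [len(S.mk) + 19]
11. n7.sig = "ry"  ["ry"]
12. n8.wid = -4  [terminal]
13. n9.wid = 21  [terminal]
14. n7.depth = -6  [f₁.wid - 27]
15. n7.val = "pry"  ["p" ++ C.sig]
16. n10.wid = 8  [C.depth + 14]
17. n11.wid = -5  [terminal]
18. n12.wid = 12  [terminal]
19. n10.fin = 17  [17]
20. n6.fin = -7  [len(C.val) - 10]
21. n0.live = false  [B₀.fin > 22]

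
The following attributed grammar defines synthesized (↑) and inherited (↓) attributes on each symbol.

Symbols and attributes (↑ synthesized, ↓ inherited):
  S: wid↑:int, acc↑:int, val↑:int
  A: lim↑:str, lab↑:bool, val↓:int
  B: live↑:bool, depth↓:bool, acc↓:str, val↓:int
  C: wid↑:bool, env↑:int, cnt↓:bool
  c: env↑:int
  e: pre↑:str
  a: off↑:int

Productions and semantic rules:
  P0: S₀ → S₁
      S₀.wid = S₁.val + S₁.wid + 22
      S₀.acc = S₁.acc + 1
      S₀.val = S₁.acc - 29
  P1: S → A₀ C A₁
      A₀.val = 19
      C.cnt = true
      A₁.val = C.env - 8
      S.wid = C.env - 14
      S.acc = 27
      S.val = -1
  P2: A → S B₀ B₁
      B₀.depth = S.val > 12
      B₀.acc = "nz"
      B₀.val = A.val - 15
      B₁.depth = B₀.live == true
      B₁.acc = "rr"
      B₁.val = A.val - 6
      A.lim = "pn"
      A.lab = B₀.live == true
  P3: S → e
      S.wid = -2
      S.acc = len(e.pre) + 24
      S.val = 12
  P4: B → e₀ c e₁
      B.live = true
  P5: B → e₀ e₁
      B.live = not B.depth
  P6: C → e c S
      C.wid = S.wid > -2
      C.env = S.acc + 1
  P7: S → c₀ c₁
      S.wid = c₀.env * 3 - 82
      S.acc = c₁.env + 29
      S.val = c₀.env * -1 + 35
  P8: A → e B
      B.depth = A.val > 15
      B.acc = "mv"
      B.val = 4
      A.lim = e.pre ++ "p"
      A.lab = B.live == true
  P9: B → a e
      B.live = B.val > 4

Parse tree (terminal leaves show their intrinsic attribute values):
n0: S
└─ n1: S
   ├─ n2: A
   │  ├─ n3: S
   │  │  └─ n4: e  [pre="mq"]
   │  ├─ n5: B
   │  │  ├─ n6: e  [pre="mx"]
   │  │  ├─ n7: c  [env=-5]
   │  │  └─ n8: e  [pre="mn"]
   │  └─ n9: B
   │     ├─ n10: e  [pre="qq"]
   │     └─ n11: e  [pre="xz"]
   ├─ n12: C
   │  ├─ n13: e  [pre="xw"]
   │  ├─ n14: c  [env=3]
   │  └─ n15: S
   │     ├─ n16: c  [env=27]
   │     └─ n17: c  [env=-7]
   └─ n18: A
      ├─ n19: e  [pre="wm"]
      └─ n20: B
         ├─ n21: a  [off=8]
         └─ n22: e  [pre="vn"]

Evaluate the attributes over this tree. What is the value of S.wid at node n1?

9

1. n2.val = 19  [19]
2. n4.pre = "mq"  [terminal]
3. n3.wid = -2  [-2]
4. n3.acc = 26  [len(e.pre) + 24]
5. n3.val = 12  [12]
6. n5.depth = false  [S.val > 12]
7. n5.acc = "nz"  ["nz"]
8. n5.val = 4  [A.val - 15]
9. n6.pre = "mx"  [terminal]
10. n7.env = -5  [terminal]
11. n8.pre = "mn"  [terminal]
12. n5.live = true  [true]
13. n9.depth = true  [B₀.live == true]
14. n9.acc = "rr"  ["rr"]
15. n9.val = 13  [A.val - 6]
16. n10.pre = "qq"  [terminal]
17. n11.pre = "xz"  [terminal]
18. n9.live = false  [not B.depth]
19. n2.lim = "pn"  ["pn"]
20. n2.lab = true  [B₀.live == true]
21. n12.cnt = true  [true]
22. n13.pre = "xw"  [terminal]
23. n14.env = 3  [terminal]
24. n16.env = 27  [terminal]
25. n17.env = -7  [terminal]
26. n15.wid = -1  [c₀.env * 3 - 82]
27. n15.acc = 22  [c₁.env + 29]
28. n15.val = 8  [c₀.env * -1 + 35]
29. n12.wid = true  [S.wid > -2]
30. n12.env = 23  [S.acc + 1]
31. n18.val = 15  [C.env - 8]
32. n19.pre = "wm"  [terminal]
33. n20.depth = false  [A.val > 15]
34. n20.acc = "mv"  ["mv"]
35. n20.val = 4  [4]
36. n21.off = 8  [terminal]
37. n22.pre = "vn"  [terminal]
38. n20.live = false  [B.val > 4]
39. n18.lim = "wmp"  [e.pre ++ "p"]
40. n18.lab = false  [B.live == true]
41. n1.wid = 9  [C.env - 14]
42. n1.acc = 27  [27]
43. n1.val = -1  [-1]
44. n0.wid = 30  [S₁.val + S₁.wid + 22]
45. n0.acc = 28  [S₁.acc + 1]
46. n0.val = -2  [S₁.acc - 29]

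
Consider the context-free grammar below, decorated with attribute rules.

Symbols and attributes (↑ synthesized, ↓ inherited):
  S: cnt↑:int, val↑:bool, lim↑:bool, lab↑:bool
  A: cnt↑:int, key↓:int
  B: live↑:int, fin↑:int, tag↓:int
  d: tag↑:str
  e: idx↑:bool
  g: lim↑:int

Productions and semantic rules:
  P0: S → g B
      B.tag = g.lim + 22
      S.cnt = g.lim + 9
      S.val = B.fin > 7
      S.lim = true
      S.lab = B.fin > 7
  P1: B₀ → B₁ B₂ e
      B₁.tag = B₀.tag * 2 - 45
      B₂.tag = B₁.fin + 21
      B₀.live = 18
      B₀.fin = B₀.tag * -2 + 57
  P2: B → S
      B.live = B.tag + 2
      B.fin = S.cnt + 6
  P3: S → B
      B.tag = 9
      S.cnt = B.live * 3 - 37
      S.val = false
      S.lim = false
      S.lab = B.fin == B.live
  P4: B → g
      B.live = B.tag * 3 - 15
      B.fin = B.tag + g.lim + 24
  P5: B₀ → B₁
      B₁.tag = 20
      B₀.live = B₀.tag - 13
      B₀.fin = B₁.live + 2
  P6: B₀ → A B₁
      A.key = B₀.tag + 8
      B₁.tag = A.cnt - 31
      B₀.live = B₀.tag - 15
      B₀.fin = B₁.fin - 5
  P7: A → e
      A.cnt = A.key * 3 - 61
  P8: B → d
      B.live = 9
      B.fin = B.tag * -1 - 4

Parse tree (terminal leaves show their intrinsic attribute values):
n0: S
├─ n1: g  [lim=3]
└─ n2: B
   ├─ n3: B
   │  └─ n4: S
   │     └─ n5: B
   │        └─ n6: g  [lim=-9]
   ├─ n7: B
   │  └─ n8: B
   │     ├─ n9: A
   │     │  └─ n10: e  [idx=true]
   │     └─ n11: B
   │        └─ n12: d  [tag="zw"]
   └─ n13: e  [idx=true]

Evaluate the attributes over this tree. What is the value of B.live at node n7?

1. n1.lim = 3  [terminal]
2. n2.tag = 25  [g.lim + 22]
3. n3.tag = 5  [B₀.tag * 2 - 45]
4. n5.tag = 9  [9]
5. n6.lim = -9  [terminal]
6. n5.live = 12  [B.tag * 3 - 15]
7. n5.fin = 24  [B.tag + g.lim + 24]
8. n4.cnt = -1  [B.live * 3 - 37]
9. n4.val = false  [false]
10. n4.lim = false  [false]
11. n4.lab = false  [B.fin == B.live]
12. n3.live = 7  [B.tag + 2]
13. n3.fin = 5  [S.cnt + 6]
14. n7.tag = 26  [B₁.fin + 21]
15. n8.tag = 20  [20]
16. n9.key = 28  [B₀.tag + 8]
17. n10.idx = true  [terminal]
18. n9.cnt = 23  [A.key * 3 - 61]
19. n11.tag = -8  [A.cnt - 31]
20. n12.tag = "zw"  [terminal]
21. n11.live = 9  [9]
22. n11.fin = 4  [B.tag * -1 - 4]
23. n8.live = 5  [B₀.tag - 15]
24. n8.fin = -1  [B₁.fin - 5]
25. n7.live = 13  [B₀.tag - 13]
26. n7.fin = 7  [B₁.live + 2]
27. n13.idx = true  [terminal]
28. n2.live = 18  [18]
29. n2.fin = 7  [B₀.tag * -2 + 57]
30. n0.cnt = 12  [g.lim + 9]
31. n0.val = false  [B.fin > 7]
32. n0.lim = true  [true]
33. n0.lab = false  [B.fin > 7]

13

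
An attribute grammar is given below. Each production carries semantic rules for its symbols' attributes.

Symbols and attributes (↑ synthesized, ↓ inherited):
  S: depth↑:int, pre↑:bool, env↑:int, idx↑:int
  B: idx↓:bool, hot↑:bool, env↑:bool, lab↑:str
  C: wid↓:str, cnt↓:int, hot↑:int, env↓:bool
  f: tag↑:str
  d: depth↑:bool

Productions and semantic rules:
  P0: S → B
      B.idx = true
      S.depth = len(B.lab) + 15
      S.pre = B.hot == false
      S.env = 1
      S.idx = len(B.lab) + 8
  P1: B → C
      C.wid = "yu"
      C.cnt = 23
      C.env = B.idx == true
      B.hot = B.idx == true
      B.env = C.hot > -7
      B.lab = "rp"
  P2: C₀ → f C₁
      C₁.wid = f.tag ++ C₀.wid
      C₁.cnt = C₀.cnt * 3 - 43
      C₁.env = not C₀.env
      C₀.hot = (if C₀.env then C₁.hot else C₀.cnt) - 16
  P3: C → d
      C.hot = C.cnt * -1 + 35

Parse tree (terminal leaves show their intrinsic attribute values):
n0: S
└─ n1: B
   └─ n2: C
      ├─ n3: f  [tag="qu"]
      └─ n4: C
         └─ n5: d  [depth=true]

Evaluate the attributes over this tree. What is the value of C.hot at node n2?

1. n1.idx = true  [true]
2. n2.wid = "yu"  ["yu"]
3. n2.cnt = 23  [23]
4. n2.env = true  [B.idx == true]
5. n3.tag = "qu"  [terminal]
6. n4.wid = "quyu"  [f.tag ++ C₀.wid]
7. n4.cnt = 26  [C₀.cnt * 3 - 43]
8. n4.env = false  [not C₀.env]
9. n5.depth = true  [terminal]
10. n4.hot = 9  [C.cnt * -1 + 35]
11. n2.hot = -7  [(if C₀.env then C₁.hot else C₀.cnt) - 16]
12. n1.hot = true  [B.idx == true]
13. n1.env = false  [C.hot > -7]
14. n1.lab = "rp"  ["rp"]
15. n0.depth = 17  [len(B.lab) + 15]
16. n0.pre = false  [B.hot == false]
17. n0.env = 1  [1]
18. n0.idx = 10  [len(B.lab) + 8]

-7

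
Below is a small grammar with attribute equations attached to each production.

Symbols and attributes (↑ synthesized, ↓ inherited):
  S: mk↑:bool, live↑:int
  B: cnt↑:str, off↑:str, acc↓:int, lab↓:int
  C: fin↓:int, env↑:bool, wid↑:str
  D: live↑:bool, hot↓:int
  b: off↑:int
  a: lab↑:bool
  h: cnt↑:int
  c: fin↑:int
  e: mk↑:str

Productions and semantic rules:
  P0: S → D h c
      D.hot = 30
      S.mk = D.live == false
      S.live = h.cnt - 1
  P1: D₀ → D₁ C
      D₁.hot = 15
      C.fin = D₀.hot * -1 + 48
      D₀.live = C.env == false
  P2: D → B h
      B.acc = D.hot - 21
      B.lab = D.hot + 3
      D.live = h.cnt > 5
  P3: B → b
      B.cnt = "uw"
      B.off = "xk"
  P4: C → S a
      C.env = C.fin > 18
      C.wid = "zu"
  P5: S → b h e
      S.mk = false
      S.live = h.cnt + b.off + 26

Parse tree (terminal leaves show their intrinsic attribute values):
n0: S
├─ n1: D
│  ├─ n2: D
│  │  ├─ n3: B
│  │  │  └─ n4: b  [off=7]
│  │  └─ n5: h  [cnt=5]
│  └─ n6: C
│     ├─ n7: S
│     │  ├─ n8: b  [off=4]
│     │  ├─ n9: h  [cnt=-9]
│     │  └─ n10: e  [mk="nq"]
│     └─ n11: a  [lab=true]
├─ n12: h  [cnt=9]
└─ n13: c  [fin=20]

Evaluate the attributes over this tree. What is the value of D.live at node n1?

true

1. n1.hot = 30  [30]
2. n2.hot = 15  [15]
3. n3.acc = -6  [D.hot - 21]
4. n3.lab = 18  [D.hot + 3]
5. n4.off = 7  [terminal]
6. n3.cnt = "uw"  ["uw"]
7. n3.off = "xk"  ["xk"]
8. n5.cnt = 5  [terminal]
9. n2.live = false  [h.cnt > 5]
10. n6.fin = 18  [D₀.hot * -1 + 48]
11. n8.off = 4  [terminal]
12. n9.cnt = -9  [terminal]
13. n10.mk = "nq"  [terminal]
14. n7.mk = false  [false]
15. n7.live = 21  [h.cnt + b.off + 26]
16. n11.lab = true  [terminal]
17. n6.env = false  [C.fin > 18]
18. n6.wid = "zu"  ["zu"]
19. n1.live = true  [C.env == false]
20. n12.cnt = 9  [terminal]
21. n13.fin = 20  [terminal]
22. n0.mk = false  [D.live == false]
23. n0.live = 8  [h.cnt - 1]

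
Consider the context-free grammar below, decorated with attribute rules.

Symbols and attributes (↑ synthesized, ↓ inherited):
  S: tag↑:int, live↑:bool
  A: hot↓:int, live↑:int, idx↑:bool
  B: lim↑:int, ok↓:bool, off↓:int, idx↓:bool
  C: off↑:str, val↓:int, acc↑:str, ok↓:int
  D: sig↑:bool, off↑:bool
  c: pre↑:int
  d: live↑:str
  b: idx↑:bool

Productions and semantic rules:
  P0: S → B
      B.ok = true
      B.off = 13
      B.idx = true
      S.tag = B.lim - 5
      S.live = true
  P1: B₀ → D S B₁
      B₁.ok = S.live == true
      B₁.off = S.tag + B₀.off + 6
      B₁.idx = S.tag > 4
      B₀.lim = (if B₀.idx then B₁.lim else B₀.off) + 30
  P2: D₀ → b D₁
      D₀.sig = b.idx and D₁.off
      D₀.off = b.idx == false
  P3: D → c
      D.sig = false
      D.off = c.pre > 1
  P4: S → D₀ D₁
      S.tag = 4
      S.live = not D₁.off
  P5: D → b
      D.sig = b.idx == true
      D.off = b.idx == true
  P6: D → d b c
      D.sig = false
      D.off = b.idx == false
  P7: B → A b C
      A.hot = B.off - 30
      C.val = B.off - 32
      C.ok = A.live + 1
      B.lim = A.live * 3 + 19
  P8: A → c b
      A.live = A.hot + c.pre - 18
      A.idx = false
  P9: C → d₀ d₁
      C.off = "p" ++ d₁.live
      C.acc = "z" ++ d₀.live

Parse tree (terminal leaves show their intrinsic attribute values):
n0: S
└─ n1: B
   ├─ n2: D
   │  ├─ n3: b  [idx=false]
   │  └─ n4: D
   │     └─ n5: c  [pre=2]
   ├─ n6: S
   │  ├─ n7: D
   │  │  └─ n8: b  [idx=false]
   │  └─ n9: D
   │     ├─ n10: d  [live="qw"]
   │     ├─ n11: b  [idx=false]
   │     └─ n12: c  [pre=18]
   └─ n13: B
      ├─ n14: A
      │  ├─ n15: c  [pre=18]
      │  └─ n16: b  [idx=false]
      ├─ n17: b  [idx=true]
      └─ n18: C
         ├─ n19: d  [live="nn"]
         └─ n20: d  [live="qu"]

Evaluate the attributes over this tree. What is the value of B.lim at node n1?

1. n1.ok = true  [true]
2. n1.off = 13  [13]
3. n1.idx = true  [true]
4. n3.idx = false  [terminal]
5. n5.pre = 2  [terminal]
6. n4.sig = false  [false]
7. n4.off = true  [c.pre > 1]
8. n2.sig = false  [b.idx and D₁.off]
9. n2.off = true  [b.idx == false]
10. n8.idx = false  [terminal]
11. n7.sig = false  [b.idx == true]
12. n7.off = false  [b.idx == true]
13. n10.live = "qw"  [terminal]
14. n11.idx = false  [terminal]
15. n12.pre = 18  [terminal]
16. n9.sig = false  [false]
17. n9.off = true  [b.idx == false]
18. n6.tag = 4  [4]
19. n6.live = false  [not D₁.off]
20. n13.ok = false  [S.live == true]
21. n13.off = 23  [S.tag + B₀.off + 6]
22. n13.idx = false  [S.tag > 4]
23. n14.hot = -7  [B.off - 30]
24. n15.pre = 18  [terminal]
25. n16.idx = false  [terminal]
26. n14.live = -7  [A.hot + c.pre - 18]
27. n14.idx = false  [false]
28. n17.idx = true  [terminal]
29. n18.val = -9  [B.off - 32]
30. n18.ok = -6  [A.live + 1]
31. n19.live = "nn"  [terminal]
32. n20.live = "qu"  [terminal]
33. n18.off = "pqu"  ["p" ++ d₁.live]
34. n18.acc = "znn"  ["z" ++ d₀.live]
35. n13.lim = -2  [A.live * 3 + 19]
36. n1.lim = 28  [(if B₀.idx then B₁.lim else B₀.off) + 30]
37. n0.tag = 23  [B.lim - 5]
38. n0.live = true  [true]

28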